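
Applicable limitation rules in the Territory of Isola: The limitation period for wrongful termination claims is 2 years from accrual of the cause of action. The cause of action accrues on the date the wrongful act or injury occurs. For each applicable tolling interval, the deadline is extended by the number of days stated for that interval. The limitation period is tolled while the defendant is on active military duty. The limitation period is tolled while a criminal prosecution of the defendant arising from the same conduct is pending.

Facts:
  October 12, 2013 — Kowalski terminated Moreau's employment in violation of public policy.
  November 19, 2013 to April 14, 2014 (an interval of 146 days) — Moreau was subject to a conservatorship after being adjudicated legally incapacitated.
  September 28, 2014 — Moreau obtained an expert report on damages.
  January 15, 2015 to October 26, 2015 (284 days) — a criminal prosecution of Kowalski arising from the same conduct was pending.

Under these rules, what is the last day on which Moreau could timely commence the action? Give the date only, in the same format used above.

July 22, 2016

The claim accrued on October 12, 2013, when the wrongful act occurred.
Adding the 2 years base period to October 12, 2013 gives a deadline of October 12, 2015, before any tolling.
Because the pending criminal prosecution ran from January 15, 2015 to October 26, 2015, the deadline is extended by 284 days to July 22, 2016.
The plaintiff's legal incapacity from November 19, 2013 to April 14, 2014 does not toll the period, because no stated rule makes the plaintiff's incapacity a tolling event.
Nothing else in the chronology tolls or restarts the period.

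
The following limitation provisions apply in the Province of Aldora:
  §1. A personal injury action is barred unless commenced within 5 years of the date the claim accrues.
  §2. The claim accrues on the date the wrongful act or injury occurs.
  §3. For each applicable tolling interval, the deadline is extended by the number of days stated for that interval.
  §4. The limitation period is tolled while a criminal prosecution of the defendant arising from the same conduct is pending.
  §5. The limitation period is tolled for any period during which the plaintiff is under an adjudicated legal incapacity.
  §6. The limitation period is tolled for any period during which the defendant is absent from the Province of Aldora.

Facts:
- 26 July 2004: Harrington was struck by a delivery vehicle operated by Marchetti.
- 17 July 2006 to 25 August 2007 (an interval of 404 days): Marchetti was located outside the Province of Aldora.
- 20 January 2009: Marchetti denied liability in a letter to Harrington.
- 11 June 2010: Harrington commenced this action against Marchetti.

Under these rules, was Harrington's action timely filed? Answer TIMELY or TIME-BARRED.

TIMELY

The claim accrued on 26 July 2004, the date of the act.
The untolled deadline — 5 years after 26 July 2004 — is 26 July 2009.
The defendant's absence from the jurisdiction from 17 July 2006 to 25 August 2007 tolled the period for 404 days, extending the deadline to 3 September 2010.
The other events in the timeline have no effect on the limitation period under the stated rules.
Filing on 11 June 2010 beat the 3 September 2010 deadline — the action is timely.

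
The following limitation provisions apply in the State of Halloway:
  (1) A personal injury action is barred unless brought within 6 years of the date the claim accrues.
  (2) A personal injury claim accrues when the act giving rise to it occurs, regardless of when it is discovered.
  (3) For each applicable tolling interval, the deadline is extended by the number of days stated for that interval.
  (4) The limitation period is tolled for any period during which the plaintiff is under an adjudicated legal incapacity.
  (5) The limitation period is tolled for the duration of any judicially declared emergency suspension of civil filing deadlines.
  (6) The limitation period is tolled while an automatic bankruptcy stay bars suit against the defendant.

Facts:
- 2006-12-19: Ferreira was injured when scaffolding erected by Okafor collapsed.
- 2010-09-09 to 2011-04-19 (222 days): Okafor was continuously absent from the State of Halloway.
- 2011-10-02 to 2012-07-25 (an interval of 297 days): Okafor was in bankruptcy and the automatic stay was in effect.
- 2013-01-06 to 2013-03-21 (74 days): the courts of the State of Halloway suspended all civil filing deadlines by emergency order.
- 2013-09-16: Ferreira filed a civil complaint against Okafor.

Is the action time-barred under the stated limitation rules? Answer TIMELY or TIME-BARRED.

The limitation period began to run on 2006-12-19.
The untolled deadline — 6 years after 2006-12-19 — is 2012-12-19.
The automatic bankruptcy stay from 2011-10-02 to 2012-07-25 tolled the period for 297 days, extending the deadline to 2013-10-12.
The period was tolled for 74 days by the emergency suspension of filing deadlines (2013-01-06 to 2013-03-21), pushing the deadline to 2013-12-25.
No stated provision tolls the period for the defendant's absence, so the interval from 2010-09-09 to 2011-04-19 has no effect on the deadline.
Ferreira filed on 2013-09-16, before the 2013-12-25 deadline, so the action is timely.

TIMELY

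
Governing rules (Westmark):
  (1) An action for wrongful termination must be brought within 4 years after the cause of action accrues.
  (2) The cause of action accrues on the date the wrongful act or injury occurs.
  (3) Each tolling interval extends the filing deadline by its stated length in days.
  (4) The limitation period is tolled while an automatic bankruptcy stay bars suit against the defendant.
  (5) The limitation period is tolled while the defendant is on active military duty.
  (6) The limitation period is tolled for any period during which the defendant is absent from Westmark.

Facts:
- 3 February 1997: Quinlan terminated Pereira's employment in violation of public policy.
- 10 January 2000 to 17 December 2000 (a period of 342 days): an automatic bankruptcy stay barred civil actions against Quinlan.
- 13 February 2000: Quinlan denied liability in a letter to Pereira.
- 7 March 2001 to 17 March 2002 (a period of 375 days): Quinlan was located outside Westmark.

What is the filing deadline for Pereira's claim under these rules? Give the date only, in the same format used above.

21 January 2003

The claim accrued on 3 February 1997, when the wrongful act occurred.
4 years from 3 February 1997 is 3 February 2001.
Because the automatic bankruptcy stay ran from 10 January 2000 to 17 December 2000, the deadline is extended by 342 days to 11 January 2002.
The period was tolled for 375 days by the defendant's absence from the jurisdiction (7 March 2001 to 17 March 2002), pushing the deadline to 21 January 2003.
The other events in the timeline have no effect on the limitation period under the stated rules.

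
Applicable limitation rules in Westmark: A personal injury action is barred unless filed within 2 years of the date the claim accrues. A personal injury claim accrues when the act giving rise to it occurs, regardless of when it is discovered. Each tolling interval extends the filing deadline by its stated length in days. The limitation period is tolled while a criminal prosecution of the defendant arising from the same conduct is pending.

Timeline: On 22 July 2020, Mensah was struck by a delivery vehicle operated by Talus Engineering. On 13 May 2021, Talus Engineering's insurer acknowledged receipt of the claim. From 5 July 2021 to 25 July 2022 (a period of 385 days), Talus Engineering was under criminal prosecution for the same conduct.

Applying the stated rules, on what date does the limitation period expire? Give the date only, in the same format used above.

11 August 2023

The claim accrued on 22 July 2020, the date of the act.
Adding the 2 years base period to 22 July 2020 gives a deadline of 22 July 2022, before any tolling.
The pending criminal prosecution from 5 July 2021 to 25 July 2022 tolled the period for 385 days, extending the deadline to 11 August 2023.
The other events in the timeline have no effect on the limitation period under the stated rules.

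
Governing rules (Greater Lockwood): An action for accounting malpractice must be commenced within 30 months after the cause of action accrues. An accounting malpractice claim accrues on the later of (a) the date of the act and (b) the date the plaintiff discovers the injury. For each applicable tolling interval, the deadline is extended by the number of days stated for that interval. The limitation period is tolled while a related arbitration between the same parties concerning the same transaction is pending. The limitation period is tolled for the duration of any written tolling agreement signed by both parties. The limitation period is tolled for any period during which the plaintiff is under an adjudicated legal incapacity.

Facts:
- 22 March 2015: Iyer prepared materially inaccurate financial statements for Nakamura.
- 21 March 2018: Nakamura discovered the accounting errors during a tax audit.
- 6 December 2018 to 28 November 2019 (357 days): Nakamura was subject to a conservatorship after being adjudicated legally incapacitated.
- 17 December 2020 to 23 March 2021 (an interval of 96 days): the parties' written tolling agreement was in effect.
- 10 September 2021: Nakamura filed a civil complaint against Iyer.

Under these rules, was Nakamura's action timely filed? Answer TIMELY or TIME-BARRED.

TIMELY

The claim accrued on 21 March 2018 — the later of the 22 March 2015 act and the 21 March 2018 discovery.
30 months from 21 March 2018 is 21 September 2020.
The period was tolled for 357 days by the plaintiff's legal incapacity (6 December 2018 to 28 November 2019), pushing the deadline to 13 September 2021.
Because the written tolling agreement ran from 17 December 2020 to 23 March 2021, the deadline is extended by 96 days to 18 December 2021.
Nakamura filed on 10 September 2021, before the 18 December 2021 deadline, so the action is timely.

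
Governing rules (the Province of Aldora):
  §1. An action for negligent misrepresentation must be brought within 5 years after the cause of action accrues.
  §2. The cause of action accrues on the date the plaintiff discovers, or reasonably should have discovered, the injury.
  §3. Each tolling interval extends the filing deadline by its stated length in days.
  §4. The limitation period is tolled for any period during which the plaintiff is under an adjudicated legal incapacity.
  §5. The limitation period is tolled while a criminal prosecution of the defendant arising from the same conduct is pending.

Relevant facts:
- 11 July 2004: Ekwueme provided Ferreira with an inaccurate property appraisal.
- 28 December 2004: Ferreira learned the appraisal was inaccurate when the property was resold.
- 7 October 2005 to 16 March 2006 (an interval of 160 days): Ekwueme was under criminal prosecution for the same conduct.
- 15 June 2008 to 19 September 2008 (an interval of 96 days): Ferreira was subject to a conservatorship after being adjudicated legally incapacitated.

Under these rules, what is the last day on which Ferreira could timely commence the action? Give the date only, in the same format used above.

Under the discovery rule, the claim accrued on 28 December 2004, when Ferreira discovered the injury — not on the 11 July 2004 date of the underlying act.
Adding the 5 years base period to 28 December 2004 gives a deadline of 28 December 2009, before any tolling.
Because the pending criminal prosecution ran from 7 October 2005 to 16 March 2006, the deadline is extended by 160 days to 6 June 2010.
Because the plaintiff's legal incapacity ran from 15 June 2008 to 19 September 2008, the deadline is extended by 96 days to 10 September 2010.

10 September 2010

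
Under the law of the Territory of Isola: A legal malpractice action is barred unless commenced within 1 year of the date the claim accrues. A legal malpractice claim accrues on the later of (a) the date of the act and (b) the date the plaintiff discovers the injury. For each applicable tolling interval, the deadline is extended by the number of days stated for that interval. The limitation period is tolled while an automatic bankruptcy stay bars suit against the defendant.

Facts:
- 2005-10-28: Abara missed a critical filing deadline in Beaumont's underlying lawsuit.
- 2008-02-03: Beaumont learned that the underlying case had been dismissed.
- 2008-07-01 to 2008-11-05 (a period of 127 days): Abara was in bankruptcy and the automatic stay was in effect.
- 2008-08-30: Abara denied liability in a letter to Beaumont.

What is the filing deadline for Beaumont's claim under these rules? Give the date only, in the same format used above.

2009-06-10

Because discovery on 2008-02-03 post-dates the 2005-10-28 act, accrual under the later-of rule falls on 2008-02-03.
The untolled deadline — 1 year after 2008-02-03 — is 2009-02-03.
The period was tolled for 127 days by the automatic bankruptcy stay (2008-07-01 to 2008-11-05), pushing the deadline to 2009-06-10.
None of the other events listed affects the running of the period under the stated rules.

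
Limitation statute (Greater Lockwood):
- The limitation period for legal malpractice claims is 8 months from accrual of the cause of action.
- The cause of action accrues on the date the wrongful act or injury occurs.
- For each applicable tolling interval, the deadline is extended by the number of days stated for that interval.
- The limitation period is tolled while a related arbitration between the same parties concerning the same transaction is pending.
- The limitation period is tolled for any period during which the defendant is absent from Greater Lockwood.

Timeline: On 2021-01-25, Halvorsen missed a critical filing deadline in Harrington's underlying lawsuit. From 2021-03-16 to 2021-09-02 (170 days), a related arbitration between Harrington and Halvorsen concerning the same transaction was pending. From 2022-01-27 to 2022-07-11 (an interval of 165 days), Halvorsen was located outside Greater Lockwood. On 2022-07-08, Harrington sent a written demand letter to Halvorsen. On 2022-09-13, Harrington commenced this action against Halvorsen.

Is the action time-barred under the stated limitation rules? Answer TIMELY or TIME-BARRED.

TIME-BARRED

The claim accrued on 2021-01-25, when the wrongful act occurred.
The untolled deadline — 8 months after 2021-01-25 — is 2021-09-25.
Because the pending related arbitration ran from 2021-03-16 to 2021-09-02, the deadline is extended by 170 days to 2022-03-14.
The period was tolled for 165 days by the defendant's absence from the jurisdiction (2022-01-27 to 2022-07-11), pushing the deadline to 2022-08-26.
None of the other events listed affects the running of the period under the stated rules.
The 2022-09-13 filing falls after the 2022-08-26 deadline; the claim is time-barred.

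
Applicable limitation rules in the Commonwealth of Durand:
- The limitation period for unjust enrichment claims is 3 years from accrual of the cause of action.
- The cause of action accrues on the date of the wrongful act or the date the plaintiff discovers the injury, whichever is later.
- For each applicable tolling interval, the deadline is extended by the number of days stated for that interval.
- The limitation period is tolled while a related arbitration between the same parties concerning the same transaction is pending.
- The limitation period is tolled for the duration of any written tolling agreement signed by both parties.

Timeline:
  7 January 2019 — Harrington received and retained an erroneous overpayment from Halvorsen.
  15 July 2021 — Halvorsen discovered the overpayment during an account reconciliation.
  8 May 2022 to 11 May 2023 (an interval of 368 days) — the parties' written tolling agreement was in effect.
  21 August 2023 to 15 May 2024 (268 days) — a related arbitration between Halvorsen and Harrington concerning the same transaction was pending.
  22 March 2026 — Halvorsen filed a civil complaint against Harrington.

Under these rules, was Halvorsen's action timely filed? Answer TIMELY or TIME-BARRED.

TIMELY

The claim accrued on 15 July 2021 — the later of the 7 January 2019 act and the 15 July 2021 discovery.
The untolled deadline — 3 years after 15 July 2021 — is 15 July 2024.
The written tolling agreement from 8 May 2022 to 11 May 2023 tolled the period for 368 days, extending the deadline to 18 July 2025.
The period was tolled for 268 days by the pending related arbitration (21 August 2023 to 15 May 2024), pushing the deadline to 12 April 2026.
The 22 March 2026 filing precedes the 12 April 2026 deadline; the claim is timely.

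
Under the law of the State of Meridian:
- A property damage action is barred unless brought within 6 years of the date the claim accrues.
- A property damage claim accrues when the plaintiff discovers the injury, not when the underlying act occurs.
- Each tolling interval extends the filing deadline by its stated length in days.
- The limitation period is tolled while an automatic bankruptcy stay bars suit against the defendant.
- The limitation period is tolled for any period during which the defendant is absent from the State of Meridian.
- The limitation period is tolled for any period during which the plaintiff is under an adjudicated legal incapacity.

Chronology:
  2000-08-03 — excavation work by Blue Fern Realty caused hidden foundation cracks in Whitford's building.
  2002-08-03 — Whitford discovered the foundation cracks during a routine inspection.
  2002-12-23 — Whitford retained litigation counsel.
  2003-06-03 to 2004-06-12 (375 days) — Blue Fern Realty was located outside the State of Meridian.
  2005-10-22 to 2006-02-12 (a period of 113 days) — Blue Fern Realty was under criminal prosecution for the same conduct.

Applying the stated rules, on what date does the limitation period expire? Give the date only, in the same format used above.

2009-08-13

Under the discovery rule, the claim accrued on 2002-08-03, when Whitford discovered the injury — not on the 2000-08-03 date of the underlying act.
Adding the 6 years base period to 2002-08-03 gives a deadline of 2008-08-03, before any tolling.
The period was tolled for 375 days by the defendant's absence from the jurisdiction (2003-06-03 to 2004-06-12), pushing the deadline to 2009-08-13.
The pending criminal prosecution from 2005-10-22 to 2006-02-12 does not toll the period, because no stated rule makes a criminal prosecution a tolling event.
The other events in the timeline have no effect on the limitation period under the stated rules.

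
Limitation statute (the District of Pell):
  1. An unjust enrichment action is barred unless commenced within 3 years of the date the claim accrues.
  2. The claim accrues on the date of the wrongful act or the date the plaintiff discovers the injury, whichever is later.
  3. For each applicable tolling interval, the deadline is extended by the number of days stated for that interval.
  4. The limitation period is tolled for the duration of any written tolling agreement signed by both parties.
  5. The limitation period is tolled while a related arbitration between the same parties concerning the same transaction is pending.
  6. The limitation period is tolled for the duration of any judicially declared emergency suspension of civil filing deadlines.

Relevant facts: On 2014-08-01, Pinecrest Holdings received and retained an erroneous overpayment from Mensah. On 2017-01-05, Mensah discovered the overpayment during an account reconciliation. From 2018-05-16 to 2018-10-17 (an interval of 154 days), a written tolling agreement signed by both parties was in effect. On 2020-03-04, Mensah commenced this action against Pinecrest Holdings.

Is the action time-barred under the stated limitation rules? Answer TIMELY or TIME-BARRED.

TIMELY

The claim accrued on 2017-01-05 — the later of the 2014-08-01 act and the 2017-01-05 discovery.
The untolled deadline — 3 years after 2017-01-05 — is 2020-01-05.
The written tolling agreement from 2018-05-16 to 2018-10-17 tolled the period for 154 days, extending the deadline to 2020-06-07.
The 2020-03-04 filing precedes the 2020-06-07 deadline; the claim is timely.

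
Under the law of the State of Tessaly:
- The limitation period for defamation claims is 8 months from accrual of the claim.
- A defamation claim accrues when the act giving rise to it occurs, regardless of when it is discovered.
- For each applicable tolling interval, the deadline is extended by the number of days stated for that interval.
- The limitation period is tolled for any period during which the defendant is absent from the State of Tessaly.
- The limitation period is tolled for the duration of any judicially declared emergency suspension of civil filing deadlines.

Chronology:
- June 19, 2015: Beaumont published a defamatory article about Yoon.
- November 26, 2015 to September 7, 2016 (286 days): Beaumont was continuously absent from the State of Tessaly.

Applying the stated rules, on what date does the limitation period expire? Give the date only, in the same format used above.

December 1, 2016

The claim accrued on June 19, 2015, when the wrongful act occurred.
8 months from June 19, 2015 is February 19, 2016.
The defendant's absence from the jurisdiction from November 26, 2015 to September 7, 2016 tolled the period for 286 days, extending the deadline to December 1, 2016.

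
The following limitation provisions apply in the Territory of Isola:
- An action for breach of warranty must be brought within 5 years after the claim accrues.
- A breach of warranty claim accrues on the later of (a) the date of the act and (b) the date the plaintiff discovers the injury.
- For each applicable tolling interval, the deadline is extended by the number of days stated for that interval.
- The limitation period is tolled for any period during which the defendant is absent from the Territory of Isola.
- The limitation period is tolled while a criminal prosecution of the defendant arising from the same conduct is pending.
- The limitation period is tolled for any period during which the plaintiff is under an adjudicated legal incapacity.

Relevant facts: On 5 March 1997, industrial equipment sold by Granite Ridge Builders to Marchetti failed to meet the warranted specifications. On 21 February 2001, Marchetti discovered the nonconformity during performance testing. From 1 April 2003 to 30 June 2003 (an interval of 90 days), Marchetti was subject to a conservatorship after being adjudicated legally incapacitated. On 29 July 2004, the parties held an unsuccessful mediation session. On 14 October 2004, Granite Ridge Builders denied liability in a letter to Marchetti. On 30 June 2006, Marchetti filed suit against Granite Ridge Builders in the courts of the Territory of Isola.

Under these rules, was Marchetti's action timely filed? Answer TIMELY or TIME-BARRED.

TIME-BARRED

The claim accrued on 21 February 2001 — the later of the 5 March 1997 act and the 21 February 2001 discovery.
5 years from 21 February 2001 is 21 February 2006.
Because the plaintiff's legal incapacity ran from 1 April 2003 to 30 June 2003, the deadline is extended by 90 days to 22 May 2006.
None of the other events listed affects the running of the period under the stated rules.
Marchetti filed on 30 June 2006, after the 22 May 2006 deadline, so the action is time-barred.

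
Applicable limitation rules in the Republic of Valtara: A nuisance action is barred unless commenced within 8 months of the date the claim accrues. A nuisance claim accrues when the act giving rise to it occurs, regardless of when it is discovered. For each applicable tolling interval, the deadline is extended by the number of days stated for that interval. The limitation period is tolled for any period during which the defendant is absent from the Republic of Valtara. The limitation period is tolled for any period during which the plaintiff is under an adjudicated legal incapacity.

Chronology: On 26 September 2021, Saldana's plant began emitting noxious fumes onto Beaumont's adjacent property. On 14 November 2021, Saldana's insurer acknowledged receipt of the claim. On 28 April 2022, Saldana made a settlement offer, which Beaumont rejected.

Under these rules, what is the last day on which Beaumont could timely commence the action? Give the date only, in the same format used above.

The claim accrued on 26 September 2021, when the wrongful act occurred.
Adding the 8 months base period to 26 September 2021 gives a deadline of 26 May 2022, before any tolling.
None of the other events listed affects the running of the period under the stated rules.

26 May 2022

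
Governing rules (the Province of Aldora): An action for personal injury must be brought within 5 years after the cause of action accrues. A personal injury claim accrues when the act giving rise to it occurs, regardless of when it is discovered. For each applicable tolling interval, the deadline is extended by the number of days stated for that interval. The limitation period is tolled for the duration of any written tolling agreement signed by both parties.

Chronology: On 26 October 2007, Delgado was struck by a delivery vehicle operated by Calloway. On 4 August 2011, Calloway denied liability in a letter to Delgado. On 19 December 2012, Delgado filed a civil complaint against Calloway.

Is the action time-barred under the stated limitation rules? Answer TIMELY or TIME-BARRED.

The claim accrued on 26 October 2007, when the wrongful act occurred.
Adding the 5 years base period to 26 October 2007 gives a deadline of 26 October 2012, before any tolling.
Nothing else in the chronology tolls or restarts the period.
Delgado filed on 19 December 2012, after the 26 October 2012 deadline, so the action is time-barred.

TIME-BARRED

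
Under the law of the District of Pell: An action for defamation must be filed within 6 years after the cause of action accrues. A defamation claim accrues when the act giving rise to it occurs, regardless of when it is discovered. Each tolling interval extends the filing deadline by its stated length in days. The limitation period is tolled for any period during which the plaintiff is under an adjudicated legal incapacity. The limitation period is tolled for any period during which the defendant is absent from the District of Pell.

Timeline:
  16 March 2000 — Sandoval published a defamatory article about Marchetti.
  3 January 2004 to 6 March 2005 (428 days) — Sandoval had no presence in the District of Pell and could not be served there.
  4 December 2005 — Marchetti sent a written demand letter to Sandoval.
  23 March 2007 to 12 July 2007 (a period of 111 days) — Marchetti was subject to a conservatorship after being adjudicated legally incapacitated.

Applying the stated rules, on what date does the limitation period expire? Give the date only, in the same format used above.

6 September 2007

The limitation period began to run on 16 March 2000.
Adding the 6 years base period to 16 March 2000 gives a deadline of 16 March 2006, before any tolling.
The period was tolled for 428 days by the defendant's absence from the jurisdiction (3 January 2004 to 6 March 2005), pushing the deadline to 18 May 2007.
The period was tolled for 111 days by the plaintiff's legal incapacity (23 March 2007 to 12 July 2007), pushing the deadline to 6 September 2007.
The other events in the timeline have no effect on the limitation period under the stated rules.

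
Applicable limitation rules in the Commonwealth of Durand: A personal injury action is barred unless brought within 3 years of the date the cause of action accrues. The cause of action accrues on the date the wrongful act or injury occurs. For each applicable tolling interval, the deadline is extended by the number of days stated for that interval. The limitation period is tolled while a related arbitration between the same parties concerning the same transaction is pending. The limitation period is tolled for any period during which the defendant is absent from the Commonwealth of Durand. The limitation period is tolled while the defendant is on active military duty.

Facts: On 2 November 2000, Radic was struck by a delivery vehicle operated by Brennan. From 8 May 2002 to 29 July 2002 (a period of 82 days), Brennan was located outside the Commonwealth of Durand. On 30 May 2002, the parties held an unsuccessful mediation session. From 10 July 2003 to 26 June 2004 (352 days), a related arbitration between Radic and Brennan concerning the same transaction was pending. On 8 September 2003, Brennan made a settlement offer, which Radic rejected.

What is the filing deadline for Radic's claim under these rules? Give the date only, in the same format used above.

9 January 2005

The cause of action accrued on 2 November 2000, the date of the act.
Adding the 3 years base period to 2 November 2000 gives a deadline of 2 November 2003, before any tolling.
The defendant's absence from the jurisdiction from 8 May 2002 to 29 July 2002 tolled the period for 82 days, extending the deadline to 23 January 2004.
The pending related arbitration from 10 July 2003 to 26 June 2004 tolled the period for 352 days, extending the deadline to 9 January 2005.
None of the other events listed affects the running of the period under the stated rules.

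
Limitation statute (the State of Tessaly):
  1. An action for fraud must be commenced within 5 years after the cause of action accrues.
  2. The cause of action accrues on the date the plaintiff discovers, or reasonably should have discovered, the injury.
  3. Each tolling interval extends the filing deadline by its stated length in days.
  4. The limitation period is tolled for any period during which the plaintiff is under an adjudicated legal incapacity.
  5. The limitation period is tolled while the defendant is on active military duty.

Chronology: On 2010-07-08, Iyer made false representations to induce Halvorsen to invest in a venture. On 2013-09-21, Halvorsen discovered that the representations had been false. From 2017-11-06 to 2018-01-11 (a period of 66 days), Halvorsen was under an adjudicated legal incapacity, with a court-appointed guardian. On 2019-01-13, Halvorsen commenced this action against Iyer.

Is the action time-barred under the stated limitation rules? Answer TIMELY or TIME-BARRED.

TIME-BARRED

Under the discovery rule, the claim accrued on 2013-09-21, when Halvorsen discovered the injury — not on the 2010-07-08 date of the underlying act.
The untolled deadline — 5 years after 2013-09-21 — is 2018-09-21.
The plaintiff's legal incapacity from 2017-11-06 to 2018-01-11 tolled the period for 66 days, extending the deadline to 2018-11-26.
The 2019-01-13 filing falls after the 2018-11-26 deadline; the claim is time-barred.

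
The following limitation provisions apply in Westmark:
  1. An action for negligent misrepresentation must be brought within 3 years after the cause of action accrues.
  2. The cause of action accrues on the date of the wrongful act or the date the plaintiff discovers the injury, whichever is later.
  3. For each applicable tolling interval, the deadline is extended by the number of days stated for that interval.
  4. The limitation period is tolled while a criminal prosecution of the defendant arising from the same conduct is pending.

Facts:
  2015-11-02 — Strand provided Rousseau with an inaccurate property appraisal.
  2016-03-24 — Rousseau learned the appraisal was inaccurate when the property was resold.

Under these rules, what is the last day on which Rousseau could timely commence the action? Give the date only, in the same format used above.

The claim accrued on 2016-03-24 — the later of the 2015-11-02 act and the 2016-03-24 discovery.
The untolled deadline — 3 years after 2016-03-24 — is 2019-03-24.

2019-03-24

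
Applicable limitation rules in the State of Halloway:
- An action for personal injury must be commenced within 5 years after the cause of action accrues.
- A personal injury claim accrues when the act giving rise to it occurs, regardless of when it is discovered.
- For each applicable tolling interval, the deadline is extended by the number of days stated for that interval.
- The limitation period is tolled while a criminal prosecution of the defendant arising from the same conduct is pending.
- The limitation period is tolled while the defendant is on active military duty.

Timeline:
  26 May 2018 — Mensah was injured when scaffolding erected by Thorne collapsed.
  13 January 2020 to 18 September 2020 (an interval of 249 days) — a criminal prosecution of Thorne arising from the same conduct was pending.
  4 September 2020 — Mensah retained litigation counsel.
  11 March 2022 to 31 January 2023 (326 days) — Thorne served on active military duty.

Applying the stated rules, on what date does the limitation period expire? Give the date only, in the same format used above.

The claim accrued on 26 May 2018, when the wrongful act occurred.
The untolled deadline — 5 years after 26 May 2018 — is 26 May 2023.
Because the pending criminal prosecution ran from 13 January 2020 to 18 September 2020, the deadline is extended by 249 days to 30 January 2024.
Because the defendant's active military service ran from 11 March 2022 to 31 January 2023, the deadline is extended by 326 days to 21 December 2024.
The other events in the timeline have no effect on the limitation period under the stated rules.

21 December 2024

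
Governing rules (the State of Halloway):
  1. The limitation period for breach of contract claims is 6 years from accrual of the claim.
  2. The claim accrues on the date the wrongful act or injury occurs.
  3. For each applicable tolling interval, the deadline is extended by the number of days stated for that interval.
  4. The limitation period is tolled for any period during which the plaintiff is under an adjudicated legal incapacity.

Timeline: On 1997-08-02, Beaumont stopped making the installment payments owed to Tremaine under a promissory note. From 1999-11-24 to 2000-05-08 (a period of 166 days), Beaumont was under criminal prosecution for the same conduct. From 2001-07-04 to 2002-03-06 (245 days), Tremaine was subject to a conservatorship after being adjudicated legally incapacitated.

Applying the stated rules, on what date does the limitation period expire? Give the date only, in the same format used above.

The claim accrued on 1997-08-02, when the wrongful act occurred.
6 years from 1997-08-02 is 2003-08-02.
The plaintiff's legal incapacity from 2001-07-04 to 2002-03-06 tolled the period for 245 days, extending the deadline to 2004-04-03.
Although a criminal prosecution ran from 1999-11-24 to 2000-05-08, the stated rules do not make that a tolling event, so it is disregarded.

2004-04-03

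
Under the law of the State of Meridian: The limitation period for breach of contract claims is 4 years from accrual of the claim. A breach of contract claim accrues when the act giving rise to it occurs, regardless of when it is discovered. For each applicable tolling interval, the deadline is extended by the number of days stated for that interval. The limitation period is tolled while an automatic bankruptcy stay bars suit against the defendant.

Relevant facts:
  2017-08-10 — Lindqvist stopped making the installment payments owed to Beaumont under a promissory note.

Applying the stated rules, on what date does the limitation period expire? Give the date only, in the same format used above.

The limitation period began to run on 2017-08-10.
Adding the 4 years base period to 2017-08-10 gives a deadline of 2021-08-10, before any tolling.

2021-08-10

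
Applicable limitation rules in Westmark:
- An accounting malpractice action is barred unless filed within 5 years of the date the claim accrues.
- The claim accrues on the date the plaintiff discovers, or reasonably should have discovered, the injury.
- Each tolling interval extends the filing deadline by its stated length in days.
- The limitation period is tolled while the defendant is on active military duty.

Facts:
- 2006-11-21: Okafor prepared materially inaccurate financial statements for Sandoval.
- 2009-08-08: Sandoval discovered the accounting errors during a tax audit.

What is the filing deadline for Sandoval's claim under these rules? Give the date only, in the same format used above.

Under the discovery rule, the claim accrued on 2009-08-08, when Sandoval discovered the injury — not on the 2006-11-21 date of the underlying act.
Adding the 5 years base period to 2009-08-08 gives a deadline of 2014-08-08, before any tolling.

2014-08-08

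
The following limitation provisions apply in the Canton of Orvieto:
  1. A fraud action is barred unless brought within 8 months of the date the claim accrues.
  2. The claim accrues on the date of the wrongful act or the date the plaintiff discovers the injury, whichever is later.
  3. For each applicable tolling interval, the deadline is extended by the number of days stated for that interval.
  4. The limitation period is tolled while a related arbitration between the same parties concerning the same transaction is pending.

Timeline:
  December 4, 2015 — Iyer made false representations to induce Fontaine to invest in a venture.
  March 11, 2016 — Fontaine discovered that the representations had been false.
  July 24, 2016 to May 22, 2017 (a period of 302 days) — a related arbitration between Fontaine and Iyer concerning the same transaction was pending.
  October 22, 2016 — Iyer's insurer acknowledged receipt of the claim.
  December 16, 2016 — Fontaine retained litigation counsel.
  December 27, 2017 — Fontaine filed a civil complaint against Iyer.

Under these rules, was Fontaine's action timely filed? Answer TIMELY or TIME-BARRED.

The claim accrued on March 11, 2016 — the later of the December 4, 2015 act and the March 11, 2016 discovery.
Adding the 8 months base period to March 11, 2016 gives a deadline of November 11, 2016, before any tolling.
Because the pending related arbitration ran from July 24, 2016 to May 22, 2017, the deadline is extended by 302 days to September 9, 2017.
Nothing else in the chronology tolls or restarts the period.
The December 27, 2017 filing falls after the September 9, 2017 deadline; the claim is time-barred.

TIME-BARRED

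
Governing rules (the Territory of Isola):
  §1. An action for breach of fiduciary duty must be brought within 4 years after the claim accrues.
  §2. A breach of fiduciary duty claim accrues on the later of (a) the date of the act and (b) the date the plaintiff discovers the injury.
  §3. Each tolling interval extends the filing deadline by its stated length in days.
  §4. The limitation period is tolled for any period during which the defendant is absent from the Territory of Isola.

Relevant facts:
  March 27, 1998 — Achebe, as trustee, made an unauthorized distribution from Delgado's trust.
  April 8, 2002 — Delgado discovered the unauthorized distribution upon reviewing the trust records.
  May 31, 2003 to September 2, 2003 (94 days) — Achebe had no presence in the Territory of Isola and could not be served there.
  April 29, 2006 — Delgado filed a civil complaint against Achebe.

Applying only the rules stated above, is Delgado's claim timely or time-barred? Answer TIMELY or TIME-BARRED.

TIMELY

Taking the later of the act (March 27, 1998) and discovery (April 8, 2002), the claim accrued on April 8, 2002.
The untolled deadline — 4 years after April 8, 2002 — is April 8, 2006.
The defendant's absence from the jurisdiction from May 31, 2003 to September 2, 2003 tolled the period for 94 days, extending the deadline to July 11, 2006.
Filing on April 29, 2006 beat the July 11, 2006 deadline — the action is timely.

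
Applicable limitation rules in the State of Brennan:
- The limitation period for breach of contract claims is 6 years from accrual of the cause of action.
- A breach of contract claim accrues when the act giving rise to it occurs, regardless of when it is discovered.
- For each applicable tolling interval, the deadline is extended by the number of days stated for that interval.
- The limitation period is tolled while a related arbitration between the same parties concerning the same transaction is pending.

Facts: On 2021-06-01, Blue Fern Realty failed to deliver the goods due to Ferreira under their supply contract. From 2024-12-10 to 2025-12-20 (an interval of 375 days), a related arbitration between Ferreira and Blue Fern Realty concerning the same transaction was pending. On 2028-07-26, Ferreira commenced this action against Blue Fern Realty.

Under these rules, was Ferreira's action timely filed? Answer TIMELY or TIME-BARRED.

TIME-BARRED

The claim accrued on 2021-06-01, when the wrongful act occurred.
6 years from 2021-06-01 is 2027-06-01.
Because the pending related arbitration ran from 2024-12-10 to 2025-12-20, the deadline is extended by 375 days to 2028-06-10.
Ferreira filed on 2028-07-26, after the 2028-06-10 deadline, so the action is time-barred.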